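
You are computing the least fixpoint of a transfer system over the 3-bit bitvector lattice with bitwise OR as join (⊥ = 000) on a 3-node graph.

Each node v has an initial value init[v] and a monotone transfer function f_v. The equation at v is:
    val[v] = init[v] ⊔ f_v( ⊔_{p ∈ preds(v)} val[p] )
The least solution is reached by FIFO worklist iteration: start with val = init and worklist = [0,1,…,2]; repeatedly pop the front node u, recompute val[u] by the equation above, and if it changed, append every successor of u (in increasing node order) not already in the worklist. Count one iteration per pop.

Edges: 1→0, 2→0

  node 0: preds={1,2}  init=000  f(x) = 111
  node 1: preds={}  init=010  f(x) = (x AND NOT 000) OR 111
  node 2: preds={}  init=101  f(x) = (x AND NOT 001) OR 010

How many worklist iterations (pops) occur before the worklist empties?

4

Iteration log — 4 steps:
  step 1. node 0  ⊔preds=111  new=111  old=000  +wl: 
  step 2. node 1  ⊔preds=000  new=111  old=010  +wl: 0
  step 3. node 2  ⊔preds=000  new=111  old=101  +wl: 
  step 4. node 0  ⊔preds=111  new=111  stable

Least fixpoint reached:
  node 0: 111
  node 1: 111
  node 2: 111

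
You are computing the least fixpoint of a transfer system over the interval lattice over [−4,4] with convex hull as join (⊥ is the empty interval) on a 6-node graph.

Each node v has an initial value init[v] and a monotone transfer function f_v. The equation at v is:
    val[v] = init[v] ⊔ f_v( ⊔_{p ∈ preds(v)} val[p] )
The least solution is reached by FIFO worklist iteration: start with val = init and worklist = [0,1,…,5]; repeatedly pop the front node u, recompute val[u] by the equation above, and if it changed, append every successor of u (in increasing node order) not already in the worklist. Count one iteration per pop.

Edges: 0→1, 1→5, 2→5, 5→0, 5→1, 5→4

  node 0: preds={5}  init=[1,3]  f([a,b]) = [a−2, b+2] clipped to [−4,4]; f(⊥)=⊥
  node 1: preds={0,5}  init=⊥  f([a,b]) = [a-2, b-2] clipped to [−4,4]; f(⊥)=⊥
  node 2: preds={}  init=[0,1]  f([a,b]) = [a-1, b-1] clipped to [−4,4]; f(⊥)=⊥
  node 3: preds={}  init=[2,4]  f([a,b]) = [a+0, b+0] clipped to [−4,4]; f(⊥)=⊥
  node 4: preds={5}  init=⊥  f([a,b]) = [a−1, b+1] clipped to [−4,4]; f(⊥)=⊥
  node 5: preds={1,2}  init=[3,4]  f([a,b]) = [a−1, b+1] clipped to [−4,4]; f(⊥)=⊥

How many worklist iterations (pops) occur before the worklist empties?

Trace (13 dequeues):
  [1] u=0 | in [3,4] | out [1,4] | prev [1,3] | push {}
  [2] u=1 | in [1,4] | out [-1,2] | prev ⊥ | push {}
  [3] u=2 | in ⊥ | out [0,1] | ==
  [4] u=3 | in ⊥ | out [2,4] | ==
  [5] u=4 | in [3,4] | out [2,4] | prev ⊥ | push {}
  [6] u=5 | in [-1,2] | out [-2,4] | prev [3,4] | push {0,1,4}
  [7] u=0 | in [-2,4] | out [-4,4] | prev [1,4] | push {}
  [8] u=1 | in [-4,4] | out [-4,2] | prev [-1,2] | push {5}
  [9] u=4 | in [-2,4] | out [-3,4] | prev [2,4] | push {}
  [10] u=5 | in [-4,2] | out [-4,4] | prev [-2,4] | push {0,1,4}
  [11] u=0 | in [-4,4] | out [-4,4] | ==
  [12] u=1 | in [-4,4] | out [-4,2] | ==
  [13] u=4 | in [-4,4] | out [-4,4] | prev [-3,4] | push {}

Converged values:
  [0] [-4,4]
  [1] [-4,2]
  [2] [0,1]
  [3] [2,4]
  [4] [-4,4]
  [5] [-4,4]

13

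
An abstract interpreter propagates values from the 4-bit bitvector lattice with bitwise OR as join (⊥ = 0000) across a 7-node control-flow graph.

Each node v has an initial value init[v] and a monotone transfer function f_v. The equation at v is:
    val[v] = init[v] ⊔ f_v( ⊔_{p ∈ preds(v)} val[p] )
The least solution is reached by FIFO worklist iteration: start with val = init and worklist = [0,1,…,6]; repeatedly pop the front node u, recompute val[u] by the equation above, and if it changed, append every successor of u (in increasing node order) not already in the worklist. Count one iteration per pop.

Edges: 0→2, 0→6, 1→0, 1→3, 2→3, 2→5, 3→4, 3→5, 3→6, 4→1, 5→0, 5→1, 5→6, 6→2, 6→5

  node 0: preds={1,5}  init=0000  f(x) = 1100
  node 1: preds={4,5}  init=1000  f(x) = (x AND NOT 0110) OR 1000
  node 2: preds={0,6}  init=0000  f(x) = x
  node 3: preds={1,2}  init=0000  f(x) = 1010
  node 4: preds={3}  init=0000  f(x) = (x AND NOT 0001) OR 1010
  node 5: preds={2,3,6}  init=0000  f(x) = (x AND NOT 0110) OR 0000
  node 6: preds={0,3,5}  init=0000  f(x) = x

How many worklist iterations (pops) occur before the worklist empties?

Trace (12 dequeues):
  [1] u=0 | in 1000 | out 1100 | prev 0000 | push {}
  [2] u=1 | in 0000 | out 1000 | ==
  [3] u=2 | in 1100 | out 1100 | prev 0000 | push {}
  [4] u=3 | in 1100 | out 1010 | prev 0000 | push {}
  [5] u=4 | in 1010 | out 1010 | prev 0000 | push {1}
  [6] u=5 | in 1110 | out 1000 | prev 0000 | push {0}
  [7] u=6 | in 1110 | out 1110 | prev 0000 | push {2,5}
  [8] u=1 | in 1010 | out 1000 | ==
  [9] u=0 | in 1000 | out 1100 | ==
  [10] u=2 | in 1110 | out 1110 | prev 1100 | push {3}
  [11] u=5 | in 1110 | out 1000 | ==
  [12] u=3 | in 1110 | out 1010 | ==

Converged values:
  [0] 1100
  [1] 1000
  [2] 1110
  [3] 1010
  [4] 1010
  [5] 1000
  [6] 1110

12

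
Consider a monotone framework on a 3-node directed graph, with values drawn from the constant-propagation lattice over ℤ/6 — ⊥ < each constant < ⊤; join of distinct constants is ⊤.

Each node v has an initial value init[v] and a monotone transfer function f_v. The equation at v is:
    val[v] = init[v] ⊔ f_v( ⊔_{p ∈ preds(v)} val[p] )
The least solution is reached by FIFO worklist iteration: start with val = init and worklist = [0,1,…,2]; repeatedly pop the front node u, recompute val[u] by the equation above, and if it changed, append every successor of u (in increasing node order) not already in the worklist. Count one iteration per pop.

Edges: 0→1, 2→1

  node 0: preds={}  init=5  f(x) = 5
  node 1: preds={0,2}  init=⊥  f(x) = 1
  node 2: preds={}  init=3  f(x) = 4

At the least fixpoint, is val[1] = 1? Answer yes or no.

yes

Worklist (4 pops):
  #1 pop 0: in=⊥ → 5 (no change)
  #2 pop 1: in=⊤ → 1 (was ⊥); enqueue []
  #3 pop 2: in=⊥ → ⊤ (was 3); enqueue [1]
  #4 pop 1: in=⊤ → 1 (no change)

Fixpoint:
  val[0] = 5
  val[1] = 1
  val[2] = ⊤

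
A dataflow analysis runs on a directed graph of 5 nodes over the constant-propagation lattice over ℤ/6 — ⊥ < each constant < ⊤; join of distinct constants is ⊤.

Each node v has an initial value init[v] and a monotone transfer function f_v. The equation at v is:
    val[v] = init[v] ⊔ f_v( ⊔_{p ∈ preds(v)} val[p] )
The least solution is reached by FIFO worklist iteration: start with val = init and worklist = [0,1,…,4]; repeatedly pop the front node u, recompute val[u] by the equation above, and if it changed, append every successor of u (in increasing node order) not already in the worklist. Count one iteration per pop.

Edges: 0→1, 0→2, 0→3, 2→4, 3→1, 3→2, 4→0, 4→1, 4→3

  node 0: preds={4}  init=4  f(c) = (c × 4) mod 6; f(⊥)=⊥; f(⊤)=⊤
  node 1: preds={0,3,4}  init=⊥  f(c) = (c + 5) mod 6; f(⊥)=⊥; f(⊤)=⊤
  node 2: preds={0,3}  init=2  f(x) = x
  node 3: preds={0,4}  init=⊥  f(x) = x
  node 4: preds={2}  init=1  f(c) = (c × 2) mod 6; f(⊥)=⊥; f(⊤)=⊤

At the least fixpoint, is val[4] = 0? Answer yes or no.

no

Iteration log — 11 steps:
  step 1. node 0  ⊔preds=1  new=4  stable
  step 2. node 1  ⊔preds=⊤  new=⊤  old=⊥  +wl: 
  step 3. node 2  ⊔preds=4  new=⊤  old=2  +wl: 
  step 4. node 3  ⊔preds=⊤  new=⊤  old=⊥  +wl: 1,2
  step 5. node 4  ⊔preds=⊤  new=⊤  old=1  +wl: 0,3
  step 6. node 1  ⊔preds=⊤  new=⊤  stable
  step 7. node 2  ⊔preds=⊤  new=⊤  stable
  step 8. node 0  ⊔preds=⊤  new=⊤  old=4  +wl: 1,2
  step 9. node 3  ⊔preds=⊤  new=⊤  stable
  step 10. node 1  ⊔preds=⊤  new=⊤  stable
  step 11. node 2  ⊔preds=⊤  new=⊤  stable

Least fixpoint reached:
  node 0: ⊤
  node 1: ⊤
  node 2: ⊤
  node 3: ⊤
  node 4: ⊤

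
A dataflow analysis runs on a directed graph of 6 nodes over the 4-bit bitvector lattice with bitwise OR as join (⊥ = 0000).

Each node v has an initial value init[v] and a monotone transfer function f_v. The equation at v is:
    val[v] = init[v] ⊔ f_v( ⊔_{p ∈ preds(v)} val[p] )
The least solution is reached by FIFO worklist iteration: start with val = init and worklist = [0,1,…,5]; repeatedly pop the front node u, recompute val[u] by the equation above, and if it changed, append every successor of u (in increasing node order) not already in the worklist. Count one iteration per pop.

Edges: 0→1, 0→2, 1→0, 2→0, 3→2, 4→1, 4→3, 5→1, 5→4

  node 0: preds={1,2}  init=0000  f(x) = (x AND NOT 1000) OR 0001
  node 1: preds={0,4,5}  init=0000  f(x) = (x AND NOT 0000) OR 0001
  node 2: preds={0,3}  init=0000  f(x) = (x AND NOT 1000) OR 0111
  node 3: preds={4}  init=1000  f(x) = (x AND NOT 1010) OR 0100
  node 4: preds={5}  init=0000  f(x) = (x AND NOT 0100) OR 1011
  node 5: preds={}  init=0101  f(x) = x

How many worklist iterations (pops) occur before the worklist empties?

Worklist (12 pops):
  #1 pop 0: in=0000 → 0001 (was 0000); enqueue []
  #2 pop 1: in=0101 → 0101 (was 0000); enqueue [0]
  #3 pop 2: in=1001 → 0111 (was 0000); enqueue []
  #4 pop 3: in=0000 → 1100 (was 1000); enqueue [2]
  #5 pop 4: in=0101 → 1011 (was 0000); enqueue [1,3]
  #6 pop 5: in=0000 → 0101 (no change)
  #7 pop 0: in=0111 → 0111 (was 0001); enqueue []
  #8 pop 2: in=1111 → 0111 (no change)
  #9 pop 1: in=1111 → 1111 (was 0101); enqueue [0]
  #10 pop 3: in=1011 → 1101 (was 1100); enqueue [2]
  #11 pop 0: in=1111 → 0111 (no change)
  #12 pop 2: in=1111 → 0111 (no change)

Fixpoint:
  val[0] = 0111
  val[1] = 1111
  val[2] = 0111
  val[3] = 1101
  val[4] = 1011
  val[5] = 0101

12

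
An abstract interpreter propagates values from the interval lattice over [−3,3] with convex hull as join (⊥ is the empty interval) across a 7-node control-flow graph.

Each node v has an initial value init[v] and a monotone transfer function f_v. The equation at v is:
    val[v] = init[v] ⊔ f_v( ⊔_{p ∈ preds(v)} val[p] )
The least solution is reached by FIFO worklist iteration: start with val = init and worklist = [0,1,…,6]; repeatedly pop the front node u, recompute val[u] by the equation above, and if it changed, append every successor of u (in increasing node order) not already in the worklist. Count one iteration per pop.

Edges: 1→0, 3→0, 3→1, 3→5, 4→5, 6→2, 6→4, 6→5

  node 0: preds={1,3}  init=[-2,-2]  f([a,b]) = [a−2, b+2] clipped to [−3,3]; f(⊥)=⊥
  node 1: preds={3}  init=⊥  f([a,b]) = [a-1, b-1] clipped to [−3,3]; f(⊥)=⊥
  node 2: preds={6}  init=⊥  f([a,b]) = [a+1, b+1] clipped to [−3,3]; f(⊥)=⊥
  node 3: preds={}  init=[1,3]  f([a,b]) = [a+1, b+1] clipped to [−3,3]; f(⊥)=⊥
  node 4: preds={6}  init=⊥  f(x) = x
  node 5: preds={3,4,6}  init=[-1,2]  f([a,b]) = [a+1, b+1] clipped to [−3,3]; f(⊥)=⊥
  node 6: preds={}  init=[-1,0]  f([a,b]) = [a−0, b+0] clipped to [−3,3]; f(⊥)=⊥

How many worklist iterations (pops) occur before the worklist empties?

8

Worklist (8 pops):
  #1 pop 0: in=[1,3] → [-2,3] (was [-2,-2]); enqueue []
  #2 pop 1: in=[1,3] → [0,2] (was ⊥); enqueue [0]
  #3 pop 2: in=[-1,0] → [0,1] (was ⊥); enqueue []
  #4 pop 3: in=⊥ → [1,3] (no change)
  #5 pop 4: in=[-1,0] → [-1,0] (was ⊥); enqueue []
  #6 pop 5: in=[-1,3] → [-1,3] (was [-1,2]); enqueue []
  #7 pop 6: in=⊥ → [-1,0] (no change)
  #8 pop 0: in=[0,3] → [-2,3] (no change)

Fixpoint:
  val[0] = [-2,3]
  val[1] = [0,2]
  val[2] = [0,1]
  val[3] = [1,3]
  val[4] = [-1,0]
  val[5] = [-1,3]
  val[6] = [-1,0]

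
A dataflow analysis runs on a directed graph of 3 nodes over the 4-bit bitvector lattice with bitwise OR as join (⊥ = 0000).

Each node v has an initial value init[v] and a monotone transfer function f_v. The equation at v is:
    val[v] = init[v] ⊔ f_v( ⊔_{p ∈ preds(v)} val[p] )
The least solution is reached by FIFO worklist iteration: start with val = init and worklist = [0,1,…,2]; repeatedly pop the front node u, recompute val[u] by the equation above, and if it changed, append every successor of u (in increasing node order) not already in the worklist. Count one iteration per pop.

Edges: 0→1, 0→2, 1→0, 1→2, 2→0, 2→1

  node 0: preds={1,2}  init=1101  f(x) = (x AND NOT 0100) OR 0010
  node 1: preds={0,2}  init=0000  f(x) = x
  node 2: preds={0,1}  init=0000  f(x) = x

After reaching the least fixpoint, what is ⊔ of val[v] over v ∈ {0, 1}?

1111

Worklist (5 pops):
  #1 pop 0: in=0000 → 1111 (was 1101); enqueue []
  #2 pop 1: in=1111 → 1111 (was 0000); enqueue [0]
  #3 pop 2: in=1111 → 1111 (was 0000); enqueue [1]
  #4 pop 0: in=1111 → 1111 (no change)
  #5 pop 1: in=1111 → 1111 (no change)

Fixpoint:
  val[0] = 1111
  val[1] = 1111
  val[2] = 1111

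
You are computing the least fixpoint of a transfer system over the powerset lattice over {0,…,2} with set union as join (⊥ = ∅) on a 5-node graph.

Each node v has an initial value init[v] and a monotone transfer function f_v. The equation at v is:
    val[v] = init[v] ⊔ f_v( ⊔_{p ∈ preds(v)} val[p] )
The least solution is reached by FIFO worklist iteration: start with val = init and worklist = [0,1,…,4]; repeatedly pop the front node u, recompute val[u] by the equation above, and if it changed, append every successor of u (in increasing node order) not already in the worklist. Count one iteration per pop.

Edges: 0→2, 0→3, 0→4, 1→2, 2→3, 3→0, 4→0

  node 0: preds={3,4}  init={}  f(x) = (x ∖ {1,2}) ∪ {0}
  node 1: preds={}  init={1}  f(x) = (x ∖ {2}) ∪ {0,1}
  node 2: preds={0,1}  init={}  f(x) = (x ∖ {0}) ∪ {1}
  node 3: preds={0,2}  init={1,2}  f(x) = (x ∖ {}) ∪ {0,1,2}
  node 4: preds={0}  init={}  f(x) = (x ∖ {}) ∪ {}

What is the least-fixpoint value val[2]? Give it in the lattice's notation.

Iteration log — 6 steps:
  step 1. node 0  ⊔preds={1,2}  new={0}  old={}  +wl: 
  step 2. node 1  ⊔preds={}  new={0,1}  old={1}  +wl: 
  step 3. node 2  ⊔preds={0,1}  new={1}  old={}  +wl: 
  step 4. node 3  ⊔preds={0,1}  new={0,1,2}  old={1,2}  +wl: 0
  step 5. node 4  ⊔preds={0}  new={0}  old={}  +wl: 
  step 6. node 0  ⊔preds={0,1,2}  new={0}  stable

Least fixpoint reached:
  node 0: {0}
  node 1: {0,1}
  node 2: {1}
  node 3: {0,1,2}
  node 4: {0}

{1}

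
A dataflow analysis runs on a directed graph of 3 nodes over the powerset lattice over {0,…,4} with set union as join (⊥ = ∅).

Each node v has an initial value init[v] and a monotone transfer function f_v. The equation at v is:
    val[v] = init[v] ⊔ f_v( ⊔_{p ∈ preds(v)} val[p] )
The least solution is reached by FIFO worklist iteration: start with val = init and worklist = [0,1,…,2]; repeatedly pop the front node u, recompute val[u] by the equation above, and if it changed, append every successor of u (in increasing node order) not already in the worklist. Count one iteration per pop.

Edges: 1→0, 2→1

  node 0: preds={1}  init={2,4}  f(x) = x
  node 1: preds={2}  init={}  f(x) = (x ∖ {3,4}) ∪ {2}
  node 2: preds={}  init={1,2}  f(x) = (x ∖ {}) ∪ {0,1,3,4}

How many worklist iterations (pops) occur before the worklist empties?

6

Iteration log — 6 steps:
  step 1. node 0  ⊔preds={}  new={2,4}  stable
  step 2. node 1  ⊔preds={1,2}  new={1,2}  old={}  +wl: 0
  step 3. node 2  ⊔preds={}  new={0,1,2,3,4}  old={1,2}  +wl: 1
  step 4. node 0  ⊔preds={1,2}  new={1,2,4}  old={2,4}  +wl: 
  step 5. node 1  ⊔preds={0,1,2,3,4}  new={0,1,2}  old={1,2}  +wl: 0
  step 6. node 0  ⊔preds={0,1,2}  new={0,1,2,4}  old={1,2,4}  +wl: 

Least fixpoint reached:
  node 0: {0,1,2,4}
  node 1: {0,1,2}
  node 2: {0,1,2,3,4}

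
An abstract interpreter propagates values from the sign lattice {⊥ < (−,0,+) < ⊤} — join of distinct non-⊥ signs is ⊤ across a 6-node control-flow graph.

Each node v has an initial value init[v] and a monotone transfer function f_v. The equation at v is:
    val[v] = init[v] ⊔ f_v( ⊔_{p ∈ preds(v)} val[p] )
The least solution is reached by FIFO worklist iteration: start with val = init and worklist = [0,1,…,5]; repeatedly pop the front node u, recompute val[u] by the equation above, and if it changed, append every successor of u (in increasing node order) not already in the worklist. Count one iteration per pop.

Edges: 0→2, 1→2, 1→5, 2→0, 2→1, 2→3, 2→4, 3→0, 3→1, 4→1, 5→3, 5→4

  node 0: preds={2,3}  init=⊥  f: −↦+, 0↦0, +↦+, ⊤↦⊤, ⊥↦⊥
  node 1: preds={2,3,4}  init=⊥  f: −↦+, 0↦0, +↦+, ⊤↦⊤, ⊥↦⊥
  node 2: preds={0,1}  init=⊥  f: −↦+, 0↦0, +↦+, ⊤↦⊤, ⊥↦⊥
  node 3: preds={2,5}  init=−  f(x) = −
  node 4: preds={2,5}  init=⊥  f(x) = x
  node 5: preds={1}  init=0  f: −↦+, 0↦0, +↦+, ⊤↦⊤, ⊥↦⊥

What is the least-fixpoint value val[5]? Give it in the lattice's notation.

Iteration log — 16 steps:
  step 1. node 0  ⊔preds=−  new=+  old=⊥  +wl: 
  step 2. node 1  ⊔preds=−  new=+  old=⊥  +wl: 
  step 3. node 2  ⊔preds=+  new=+  old=⊥  +wl: 0,1
  step 4. node 3  ⊔preds=⊤  new=−  stable
  step 5. node 4  ⊔preds=⊤  new=⊤  old=⊥  +wl: 
  step 6. node 5  ⊔preds=+  new=⊤  old=0  +wl: 3,4
  step 7. node 0  ⊔preds=⊤  new=⊤  old=+  +wl: 2
  step 8. node 1  ⊔preds=⊤  new=⊤  old=+  +wl: 5
  step 9. node 3  ⊔preds=⊤  new=−  stable
  step 10. node 4  ⊔preds=⊤  new=⊤  stable
  step 11. node 2  ⊔preds=⊤  new=⊤  old=+  +wl: 0,1,3,4
  step 12. node 5  ⊔preds=⊤  new=⊤  stable
  step 13. node 0  ⊔preds=⊤  new=⊤  stable
  step 14. node 1  ⊔preds=⊤  new=⊤  stable
  step 15. node 3  ⊔preds=⊤  new=−  stable
  step 16. node 4  ⊔preds=⊤  new=⊤  stable

Least fixpoint reached:
  node 0: ⊤
  node 1: ⊤
  node 2: ⊤
  node 3: −
  node 4: ⊤
  node 5: ⊤

⊤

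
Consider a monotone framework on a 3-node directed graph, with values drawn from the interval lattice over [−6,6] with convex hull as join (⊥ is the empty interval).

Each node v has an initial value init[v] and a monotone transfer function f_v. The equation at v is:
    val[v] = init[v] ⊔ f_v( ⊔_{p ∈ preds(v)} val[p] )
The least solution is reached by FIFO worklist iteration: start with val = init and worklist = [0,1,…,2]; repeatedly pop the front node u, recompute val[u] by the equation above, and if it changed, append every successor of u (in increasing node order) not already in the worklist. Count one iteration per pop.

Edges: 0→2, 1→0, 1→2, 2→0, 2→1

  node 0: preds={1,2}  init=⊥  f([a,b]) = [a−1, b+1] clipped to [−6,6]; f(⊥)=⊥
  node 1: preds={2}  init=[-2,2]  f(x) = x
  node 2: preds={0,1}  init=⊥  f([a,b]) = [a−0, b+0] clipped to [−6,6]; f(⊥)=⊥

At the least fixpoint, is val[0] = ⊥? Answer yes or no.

no

Iteration log — 16 steps:
  step 1. node 0  ⊔preds=[-2,2]  new=[-3,3]  old=⊥  +wl: 
  step 2. node 1  ⊔preds=⊥  new=[-2,2]  stable
  step 3. node 2  ⊔preds=[-3,3]  new=[-3,3]  old=⊥  +wl: 0,1
  step 4. node 0  ⊔preds=[-3,3]  new=[-4,4]  old=[-3,3]  +wl: 2
  step 5. node 1  ⊔preds=[-3,3]  new=[-3,3]  old=[-2,2]  +wl: 0
  step 6. node 2  ⊔preds=[-4,4]  new=[-4,4]  old=[-3,3]  +wl: 1
  step 7. node 0  ⊔preds=[-4,4]  new=[-5,5]  old=[-4,4]  +wl: 2
  step 8. node 1  ⊔preds=[-4,4]  new=[-4,4]  old=[-3,3]  +wl: 0
  step 9. node 2  ⊔preds=[-5,5]  new=[-5,5]  old=[-4,4]  +wl: 1
  step 10. node 0  ⊔preds=[-5,5]  new=[-6,6]  old=[-5,5]  +wl: 2
  step 11. node 1  ⊔preds=[-5,5]  new=[-5,5]  old=[-4,4]  +wl: 0
  step 12. node 2  ⊔preds=[-6,6]  new=[-6,6]  old=[-5,5]  +wl: 1
  step 13. node 0  ⊔preds=[-6,6]  new=[-6,6]  stable
  step 14. node 1  ⊔preds=[-6,6]  new=[-6,6]  old=[-5,5]  +wl: 0,2
  step 15. node 0  ⊔preds=[-6,6]  new=[-6,6]  stable
  step 16. node 2  ⊔preds=[-6,6]  new=[-6,6]  stable

Least fixpoint reached:
  node 0: [-6,6]
  node 1: [-6,6]
  node 2: [-6,6]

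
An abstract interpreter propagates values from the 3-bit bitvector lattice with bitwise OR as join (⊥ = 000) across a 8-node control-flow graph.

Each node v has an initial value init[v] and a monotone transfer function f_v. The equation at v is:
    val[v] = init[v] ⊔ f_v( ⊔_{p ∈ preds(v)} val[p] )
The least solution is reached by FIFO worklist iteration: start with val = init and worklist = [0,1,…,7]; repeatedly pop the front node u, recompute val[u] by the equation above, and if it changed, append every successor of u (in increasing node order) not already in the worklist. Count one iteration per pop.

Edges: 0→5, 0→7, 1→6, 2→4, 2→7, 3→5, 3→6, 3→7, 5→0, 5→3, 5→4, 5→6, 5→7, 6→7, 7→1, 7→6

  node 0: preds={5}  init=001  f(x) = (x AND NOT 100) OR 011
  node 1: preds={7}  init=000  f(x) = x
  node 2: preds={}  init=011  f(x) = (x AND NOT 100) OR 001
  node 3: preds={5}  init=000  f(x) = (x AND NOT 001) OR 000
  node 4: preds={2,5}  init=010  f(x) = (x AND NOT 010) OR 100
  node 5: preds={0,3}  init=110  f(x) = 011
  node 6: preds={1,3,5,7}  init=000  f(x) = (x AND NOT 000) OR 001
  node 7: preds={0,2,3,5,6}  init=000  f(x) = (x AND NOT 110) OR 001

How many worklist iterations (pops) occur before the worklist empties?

Trace (13 dequeues):
  [1] u=0 | in 110 | out 011 | prev 001 | push {}
  [2] u=1 | in 000 | out 000 | ==
  [3] u=2 | in 000 | out 011 | ==
  [4] u=3 | in 110 | out 110 | prev 000 | push {}
  [5] u=4 | in 111 | out 111 | prev 010 | push {}
  [6] u=5 | in 111 | out 111 | prev 110 | push {0,3,4}
  [7] u=6 | in 111 | out 111 | prev 000 | push {}
  [8] u=7 | in 111 | out 001 | prev 000 | push {1,6}
  [9] u=0 | in 111 | out 011 | ==
  [10] u=3 | in 111 | out 110 | ==
  [11] u=4 | in 111 | out 111 | ==
  [12] u=1 | in 001 | out 001 | prev 000 | push {}
  [13] u=6 | in 111 | out 111 | ==

Converged values:
  [0] 011
  [1] 001
  [2] 011
  [3] 110
  [4] 111
  [5] 111
  [6] 111
  [7] 001

13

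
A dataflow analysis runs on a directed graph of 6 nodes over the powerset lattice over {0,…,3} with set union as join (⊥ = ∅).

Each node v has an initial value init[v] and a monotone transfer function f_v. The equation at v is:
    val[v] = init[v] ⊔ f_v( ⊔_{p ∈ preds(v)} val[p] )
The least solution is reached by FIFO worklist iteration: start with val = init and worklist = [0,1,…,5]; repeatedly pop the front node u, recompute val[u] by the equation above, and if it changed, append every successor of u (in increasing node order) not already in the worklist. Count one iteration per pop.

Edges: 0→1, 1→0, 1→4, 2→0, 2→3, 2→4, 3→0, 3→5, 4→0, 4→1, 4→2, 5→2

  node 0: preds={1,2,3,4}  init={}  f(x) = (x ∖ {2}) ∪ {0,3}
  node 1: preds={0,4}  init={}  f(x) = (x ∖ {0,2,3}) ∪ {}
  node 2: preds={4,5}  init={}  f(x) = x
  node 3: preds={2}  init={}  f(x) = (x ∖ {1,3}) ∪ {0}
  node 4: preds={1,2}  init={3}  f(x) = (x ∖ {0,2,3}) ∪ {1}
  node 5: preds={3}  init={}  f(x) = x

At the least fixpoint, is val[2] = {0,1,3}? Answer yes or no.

Worklist (12 pops):
  #1 pop 0: in={3} → {0,3} (was {}); enqueue []
  #2 pop 1: in={0,3} → {} (no change)
  #3 pop 2: in={3} → {3} (was {}); enqueue [0]
  #4 pop 3: in={3} → {0} (was {}); enqueue []
  #5 pop 4: in={3} → {1,3} (was {3}); enqueue [1,2]
  #6 pop 5: in={0} → {0} (was {}); enqueue []
  #7 pop 0: in={0,1,3} → {0,1,3} (was {0,3}); enqueue []
  #8 pop 1: in={0,1,3} → {1} (was {}); enqueue [0,4]
  #9 pop 2: in={0,1,3} → {0,1,3} (was {3}); enqueue [3]
  #10 pop 0: in={0,1,3} → {0,1,3} (no change)
  #11 pop 4: in={0,1,3} → {1,3} (no change)
  #12 pop 3: in={0,1,3} → {0} (no change)

Fixpoint:
  val[0] = {0,1,3}
  val[1] = {1}
  val[2] = {0,1,3}
  val[3] = {0}
  val[4] = {1,3}
  val[5] = {0}

yes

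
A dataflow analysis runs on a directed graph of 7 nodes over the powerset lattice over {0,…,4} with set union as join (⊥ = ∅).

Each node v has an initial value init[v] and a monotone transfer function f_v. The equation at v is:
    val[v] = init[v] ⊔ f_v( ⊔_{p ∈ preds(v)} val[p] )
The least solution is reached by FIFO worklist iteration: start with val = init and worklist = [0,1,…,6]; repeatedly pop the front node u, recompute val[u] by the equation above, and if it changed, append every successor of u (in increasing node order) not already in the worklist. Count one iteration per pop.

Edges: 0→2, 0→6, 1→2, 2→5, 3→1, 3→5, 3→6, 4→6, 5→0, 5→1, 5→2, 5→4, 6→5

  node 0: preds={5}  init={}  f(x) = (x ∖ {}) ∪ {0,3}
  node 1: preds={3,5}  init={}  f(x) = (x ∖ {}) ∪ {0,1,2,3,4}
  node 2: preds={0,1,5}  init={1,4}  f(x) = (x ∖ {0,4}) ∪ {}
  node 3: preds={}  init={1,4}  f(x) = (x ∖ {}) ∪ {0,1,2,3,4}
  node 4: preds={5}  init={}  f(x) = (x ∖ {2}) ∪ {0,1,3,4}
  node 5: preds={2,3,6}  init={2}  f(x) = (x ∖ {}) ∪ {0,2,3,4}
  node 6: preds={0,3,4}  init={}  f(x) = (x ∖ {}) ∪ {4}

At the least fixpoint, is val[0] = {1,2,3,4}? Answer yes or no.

no

Worklist (13 pops):
  #1 pop 0: in={2} → {0,2,3} (was {}); enqueue []
  #2 pop 1: in={1,2,4} → {0,1,2,3,4} (was {}); enqueue []
  #3 pop 2: in={0,1,2,3,4} → {1,2,3,4} (was {1,4}); enqueue []
  #4 pop 3: in={} → {0,1,2,3,4} (was {1,4}); enqueue [1]
  #5 pop 4: in={2} → {0,1,3,4} (was {}); enqueue []
  #6 pop 5: in={0,1,2,3,4} → {0,1,2,3,4} (was {2}); enqueue [0,2,4]
  #7 pop 6: in={0,1,2,3,4} → {0,1,2,3,4} (was {}); enqueue [5]
  #8 pop 1: in={0,1,2,3,4} → {0,1,2,3,4} (no change)
  #9 pop 0: in={0,1,2,3,4} → {0,1,2,3,4} (was {0,2,3}); enqueue [6]
  #10 pop 2: in={0,1,2,3,4} → {1,2,3,4} (no change)
  #11 pop 4: in={0,1,2,3,4} → {0,1,3,4} (no change)
  #12 pop 5: in={0,1,2,3,4} → {0,1,2,3,4} (no change)
  #13 pop 6: in={0,1,2,3,4} → {0,1,2,3,4} (no change)

Fixpoint:
  val[0] = {0,1,2,3,4}
  val[1] = {0,1,2,3,4}
  val[2] = {1,2,3,4}
  val[3] = {0,1,2,3,4}
  val[4] = {0,1,3,4}
  val[5] = {0,1,2,3,4}
  val[6] = {0,1,2,3,4}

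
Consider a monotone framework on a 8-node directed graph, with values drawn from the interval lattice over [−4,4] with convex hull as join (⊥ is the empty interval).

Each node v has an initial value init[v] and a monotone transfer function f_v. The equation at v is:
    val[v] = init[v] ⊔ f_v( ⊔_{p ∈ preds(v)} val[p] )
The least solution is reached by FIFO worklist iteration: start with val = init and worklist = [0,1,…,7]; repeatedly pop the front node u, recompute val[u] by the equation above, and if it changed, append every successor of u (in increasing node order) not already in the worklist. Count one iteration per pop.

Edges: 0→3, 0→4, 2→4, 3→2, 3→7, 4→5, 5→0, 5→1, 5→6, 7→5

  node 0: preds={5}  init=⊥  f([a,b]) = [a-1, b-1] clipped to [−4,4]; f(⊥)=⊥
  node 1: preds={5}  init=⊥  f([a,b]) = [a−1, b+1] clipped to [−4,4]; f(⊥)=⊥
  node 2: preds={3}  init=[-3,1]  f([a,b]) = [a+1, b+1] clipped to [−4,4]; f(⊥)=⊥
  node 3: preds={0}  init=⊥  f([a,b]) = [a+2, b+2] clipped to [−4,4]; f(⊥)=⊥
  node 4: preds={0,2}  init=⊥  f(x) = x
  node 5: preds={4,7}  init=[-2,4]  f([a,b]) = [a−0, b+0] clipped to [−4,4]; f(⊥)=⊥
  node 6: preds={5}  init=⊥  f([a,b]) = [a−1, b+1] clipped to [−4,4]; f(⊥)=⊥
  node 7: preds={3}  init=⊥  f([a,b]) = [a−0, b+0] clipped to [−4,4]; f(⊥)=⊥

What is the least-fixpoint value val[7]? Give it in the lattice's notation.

Iteration log — 21 steps:
  step 1. node 0  ⊔preds=[-2,4]  new=[-3,3]  old=⊥  +wl: 
  step 2. node 1  ⊔preds=[-2,4]  new=[-3,4]  old=⊥  +wl: 
  step 3. node 2  ⊔preds=⊥  new=[-3,1]  stable
  step 4. node 3  ⊔preds=[-3,3]  new=[-1,4]  old=⊥  +wl: 2
  step 5. node 4  ⊔preds=[-3,3]  new=[-3,3]  old=⊥  +wl: 
  step 6. node 5  ⊔preds=[-3,3]  new=[-3,4]  old=[-2,4]  +wl: 0,1
  step 7. node 6  ⊔preds=[-3,4]  new=[-4,4]  old=⊥  +wl: 
  step 8. node 7  ⊔preds=[-1,4]  new=[-1,4]  old=⊥  +wl: 5
  step 9. node 2  ⊔preds=[-1,4]  new=[-3,4]  old=[-3,1]  +wl: 4
  step 10. node 0  ⊔preds=[-3,4]  new=[-4,3]  old=[-3,3]  +wl: 3
  step 11. node 1  ⊔preds=[-3,4]  new=[-4,4]  old=[-3,4]  +wl: 
  step 12. node 5  ⊔preds=[-3,4]  new=[-3,4]  stable
  step 13. node 4  ⊔preds=[-4,4]  new=[-4,4]  old=[-3,3]  +wl: 5
  step 14. node 3  ⊔preds=[-4,3]  new=[-2,4]  old=[-1,4]  +wl: 2,7
  step 15. node 5  ⊔preds=[-4,4]  new=[-4,4]  old=[-3,4]  +wl: 0,1,6
  step 16. node 2  ⊔preds=[-2,4]  new=[-3,4]  stable
  step 17. node 7  ⊔preds=[-2,4]  new=[-2,4]  old=[-1,4]  +wl: 5
  step 18. node 0  ⊔preds=[-4,4]  new=[-4,3]  stable
  step 19. node 1  ⊔preds=[-4,4]  new=[-4,4]  stable
  step 20. node 6  ⊔preds=[-4,4]  new=[-4,4]  stable
  step 21. node 5  ⊔preds=[-4,4]  new=[-4,4]  stable

Least fixpoint reached:
  node 0: [-4,3]
  node 1: [-4,4]
  node 2: [-3,4]
  node 3: [-2,4]
  node 4: [-4,4]
  node 5: [-4,4]
  node 6: [-4,4]
  node 7: [-2,4]

[-2,4]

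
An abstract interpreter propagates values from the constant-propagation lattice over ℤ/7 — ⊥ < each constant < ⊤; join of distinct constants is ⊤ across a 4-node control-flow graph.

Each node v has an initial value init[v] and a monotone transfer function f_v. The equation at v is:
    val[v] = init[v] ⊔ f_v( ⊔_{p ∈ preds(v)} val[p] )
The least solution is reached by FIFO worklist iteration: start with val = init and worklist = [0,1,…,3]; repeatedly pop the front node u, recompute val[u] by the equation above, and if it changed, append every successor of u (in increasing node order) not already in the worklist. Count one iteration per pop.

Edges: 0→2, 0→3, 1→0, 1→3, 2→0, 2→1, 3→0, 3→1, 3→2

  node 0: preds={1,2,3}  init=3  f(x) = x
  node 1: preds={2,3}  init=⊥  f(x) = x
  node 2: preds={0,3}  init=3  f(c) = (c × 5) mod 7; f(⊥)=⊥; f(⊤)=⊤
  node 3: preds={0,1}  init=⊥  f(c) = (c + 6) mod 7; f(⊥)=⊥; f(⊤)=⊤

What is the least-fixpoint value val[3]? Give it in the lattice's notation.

⊤

Trace (11 dequeues):
  [1] u=0 | in 3 | out 3 | ==
  [2] u=1 | in 3 | out 3 | prev ⊥ | push {0}
  [3] u=2 | in 3 | out ⊤ | prev 3 | push {1}
  [4] u=3 | in 3 | out 2 | prev ⊥ | push {2}
  [5] u=0 | in ⊤ | out ⊤ | prev 3 | push {3}
  [6] u=1 | in ⊤ | out ⊤ | prev 3 | push {0}
  [7] u=2 | in ⊤ | out ⊤ | ==
  [8] u=3 | in ⊤ | out ⊤ | prev 2 | push {1,2}
  [9] u=0 | in ⊤ | out ⊤ | ==
  [10] u=1 | in ⊤ | out ⊤ | ==
  [11] u=2 | in ⊤ | out ⊤ | ==

Converged values:
  [0] ⊤
  [1] ⊤
  [2] ⊤
  [3] ⊤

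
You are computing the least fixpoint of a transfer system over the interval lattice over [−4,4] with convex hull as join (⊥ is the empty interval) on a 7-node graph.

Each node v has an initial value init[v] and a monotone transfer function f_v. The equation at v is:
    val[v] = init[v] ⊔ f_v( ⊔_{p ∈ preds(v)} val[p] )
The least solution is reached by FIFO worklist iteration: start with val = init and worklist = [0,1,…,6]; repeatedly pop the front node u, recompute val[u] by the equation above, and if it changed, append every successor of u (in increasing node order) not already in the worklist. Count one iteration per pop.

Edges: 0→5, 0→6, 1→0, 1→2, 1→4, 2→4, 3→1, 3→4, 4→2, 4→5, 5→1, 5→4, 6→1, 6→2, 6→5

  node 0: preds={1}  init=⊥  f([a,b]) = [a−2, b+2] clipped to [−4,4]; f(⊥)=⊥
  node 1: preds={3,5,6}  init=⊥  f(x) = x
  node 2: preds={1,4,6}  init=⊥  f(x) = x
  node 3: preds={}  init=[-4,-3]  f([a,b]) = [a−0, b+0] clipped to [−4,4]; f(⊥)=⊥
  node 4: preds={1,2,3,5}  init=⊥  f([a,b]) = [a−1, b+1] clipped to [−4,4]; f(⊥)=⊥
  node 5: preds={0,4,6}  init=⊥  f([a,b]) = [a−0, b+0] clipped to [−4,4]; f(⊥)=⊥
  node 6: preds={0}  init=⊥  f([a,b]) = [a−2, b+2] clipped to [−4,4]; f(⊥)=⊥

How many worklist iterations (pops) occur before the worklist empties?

35

Worklist (35 pops):
  #1 pop 0: in=⊥ → ⊥ (no change)
  #2 pop 1: in=[-4,-3] → [-4,-3] (was ⊥); enqueue [0]
  #3 pop 2: in=[-4,-3] → [-4,-3] (was ⊥); enqueue []
  #4 pop 3: in=⊥ → [-4,-3] (no change)
  #5 pop 4: in=[-4,-3] → [-4,-2] (was ⊥); enqueue [2]
  #6 pop 5: in=[-4,-2] → [-4,-2] (was ⊥); enqueue [1,4]
  #7 pop 6: in=⊥ → ⊥ (no change)
  #8 pop 0: in=[-4,-3] → [-4,-1] (was ⊥); enqueue [5,6]
  #9 pop 2: in=[-4,-2] → [-4,-2] (was [-4,-3]); enqueue []
  #10 pop 1: in=[-4,-2] → [-4,-2] (was [-4,-3]); enqueue [0,2]
  #11 pop 4: in=[-4,-2] → [-4,-1] (was [-4,-2]); enqueue []
  #12 pop 5: in=[-4,-1] → [-4,-1] (was [-4,-2]); enqueue [1,4]
  #13 pop 6: in=[-4,-1] → [-4,1] (was ⊥); enqueue [5]
  #14 pop 0: in=[-4,-2] → [-4,0] (was [-4,-1]); enqueue [6]
  #15 pop 2: in=[-4,1] → [-4,1] (was [-4,-2]); enqueue []
  #16 pop 1: in=[-4,1] → [-4,1] (was [-4,-2]); enqueue [0,2]
  #17 pop 4: in=[-4,1] → [-4,2] (was [-4,-1]); enqueue []
  #18 pop 5: in=[-4,2] → [-4,2] (was [-4,-1]); enqueue [1,4]
  #19 pop 6: in=[-4,0] → [-4,2] (was [-4,1]); enqueue [5]
  #20 pop 0: in=[-4,1] → [-4,3] (was [-4,0]); enqueue [6]
  #21 pop 2: in=[-4,2] → [-4,2] (was [-4,1]); enqueue []
  #22 pop 1: in=[-4,2] → [-4,2] (was [-4,1]); enqueue [0,2]
  #23 pop 4: in=[-4,2] → [-4,3] (was [-4,2]); enqueue []
  #24 pop 5: in=[-4,3] → [-4,3] (was [-4,2]); enqueue [1,4]
  #25 pop 6: in=[-4,3] → [-4,4] (was [-4,2]); enqueue [5]
  #26 pop 0: in=[-4,2] → [-4,4] (was [-4,3]); enqueue [6]
  #27 pop 2: in=[-4,4] → [-4,4] (was [-4,2]); enqueue []
  #28 pop 1: in=[-4,4] → [-4,4] (was [-4,2]); enqueue [0,2]
  #29 pop 4: in=[-4,4] → [-4,4] (was [-4,3]); enqueue []
  #30 pop 5: in=[-4,4] → [-4,4] (was [-4,3]); enqueue [1,4]
  #31 pop 6: in=[-4,4] → [-4,4] (no change)
  #32 pop 0: in=[-4,4] → [-4,4] (no change)
  #33 pop 2: in=[-4,4] → [-4,4] (no change)
  #34 pop 1: in=[-4,4] → [-4,4] (no change)
  #35 pop 4: in=[-4,4] → [-4,4] (no change)

Fixpoint:
  val[0] = [-4,4]
  val[1] = [-4,4]
  val[2] = [-4,4]
  val[3] = [-4,-3]
  val[4] = [-4,4]
  val[5] = [-4,4]
  val[6] = [-4,4]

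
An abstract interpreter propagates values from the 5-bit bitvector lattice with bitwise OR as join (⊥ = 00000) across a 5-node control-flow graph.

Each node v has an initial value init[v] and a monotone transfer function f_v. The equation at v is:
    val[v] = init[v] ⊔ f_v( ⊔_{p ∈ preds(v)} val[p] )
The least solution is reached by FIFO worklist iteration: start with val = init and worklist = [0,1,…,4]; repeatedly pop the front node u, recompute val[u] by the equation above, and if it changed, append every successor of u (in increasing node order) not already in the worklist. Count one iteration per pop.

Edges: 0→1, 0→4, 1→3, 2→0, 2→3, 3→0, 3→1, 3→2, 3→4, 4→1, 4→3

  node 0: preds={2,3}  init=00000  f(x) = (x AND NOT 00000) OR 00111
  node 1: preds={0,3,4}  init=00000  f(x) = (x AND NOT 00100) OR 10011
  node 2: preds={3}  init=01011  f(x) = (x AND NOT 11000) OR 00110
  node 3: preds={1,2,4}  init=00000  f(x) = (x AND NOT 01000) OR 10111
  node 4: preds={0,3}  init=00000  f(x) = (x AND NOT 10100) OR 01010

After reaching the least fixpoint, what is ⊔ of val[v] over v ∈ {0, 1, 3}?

11111

Worklist (10 pops):
  #1 pop 0: in=01011 → 01111 (was 00000); enqueue []
  #2 pop 1: in=01111 → 11011 (was 00000); enqueue []
  #3 pop 2: in=00000 → 01111 (was 01011); enqueue [0]
  #4 pop 3: in=11111 → 10111 (was 00000); enqueue [1,2]
  #5 pop 4: in=11111 → 01011 (was 00000); enqueue [3]
  #6 pop 0: in=11111 → 11111 (was 01111); enqueue [4]
  #7 pop 1: in=11111 → 11011 (no change)
  #8 pop 2: in=10111 → 01111 (no change)
  #9 pop 3: in=11111 → 10111 (no change)
  #10 pop 4: in=11111 → 01011 (no change)

Fixpoint:
  val[0] = 11111
  val[1] = 11011
  val[2] = 01111
  val[3] = 10111
  val[4] = 01011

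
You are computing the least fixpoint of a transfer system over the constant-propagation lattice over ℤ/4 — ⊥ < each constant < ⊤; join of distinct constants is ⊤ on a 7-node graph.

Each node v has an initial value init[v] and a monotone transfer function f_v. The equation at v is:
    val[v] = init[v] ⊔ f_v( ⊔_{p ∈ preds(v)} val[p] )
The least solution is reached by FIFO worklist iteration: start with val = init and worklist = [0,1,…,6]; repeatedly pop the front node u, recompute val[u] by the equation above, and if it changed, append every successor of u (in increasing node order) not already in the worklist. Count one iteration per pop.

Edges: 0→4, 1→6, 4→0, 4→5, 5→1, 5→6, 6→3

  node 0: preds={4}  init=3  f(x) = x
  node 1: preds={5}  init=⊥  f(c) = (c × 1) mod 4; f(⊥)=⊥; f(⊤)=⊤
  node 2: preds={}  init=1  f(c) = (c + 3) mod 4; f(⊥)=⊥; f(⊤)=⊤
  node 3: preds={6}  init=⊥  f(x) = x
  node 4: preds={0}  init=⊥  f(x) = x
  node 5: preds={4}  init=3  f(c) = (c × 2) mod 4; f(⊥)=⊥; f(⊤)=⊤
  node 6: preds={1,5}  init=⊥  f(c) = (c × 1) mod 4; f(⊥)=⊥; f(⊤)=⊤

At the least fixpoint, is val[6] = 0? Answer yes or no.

no

Trace (11 dequeues):
  [1] u=0 | in ⊥ | out 3 | ==
  [2] u=1 | in 3 | out 3 | prev ⊥ | push {}
  [3] u=2 | in ⊥ | out 1 | ==
  [4] u=3 | in ⊥ | out ⊥ | ==
  [5] u=4 | in 3 | out 3 | prev ⊥ | push {0}
  [6] u=5 | in 3 | out ⊤ | prev 3 | push {1}
  [7] u=6 | in ⊤ | out ⊤ | prev ⊥ | push {3}
  [8] u=0 | in 3 | out 3 | ==
  [9] u=1 | in ⊤ | out ⊤ | prev 3 | push {6}
  [10] u=3 | in ⊤ | out ⊤ | prev ⊥ | push {}
  [11] u=6 | in ⊤ | out ⊤ | ==

Converged values:
  [0] 3
  [1] ⊤
  [2] 1
  [3] ⊤
  [4] 3
  [5] ⊤
  [6] ⊤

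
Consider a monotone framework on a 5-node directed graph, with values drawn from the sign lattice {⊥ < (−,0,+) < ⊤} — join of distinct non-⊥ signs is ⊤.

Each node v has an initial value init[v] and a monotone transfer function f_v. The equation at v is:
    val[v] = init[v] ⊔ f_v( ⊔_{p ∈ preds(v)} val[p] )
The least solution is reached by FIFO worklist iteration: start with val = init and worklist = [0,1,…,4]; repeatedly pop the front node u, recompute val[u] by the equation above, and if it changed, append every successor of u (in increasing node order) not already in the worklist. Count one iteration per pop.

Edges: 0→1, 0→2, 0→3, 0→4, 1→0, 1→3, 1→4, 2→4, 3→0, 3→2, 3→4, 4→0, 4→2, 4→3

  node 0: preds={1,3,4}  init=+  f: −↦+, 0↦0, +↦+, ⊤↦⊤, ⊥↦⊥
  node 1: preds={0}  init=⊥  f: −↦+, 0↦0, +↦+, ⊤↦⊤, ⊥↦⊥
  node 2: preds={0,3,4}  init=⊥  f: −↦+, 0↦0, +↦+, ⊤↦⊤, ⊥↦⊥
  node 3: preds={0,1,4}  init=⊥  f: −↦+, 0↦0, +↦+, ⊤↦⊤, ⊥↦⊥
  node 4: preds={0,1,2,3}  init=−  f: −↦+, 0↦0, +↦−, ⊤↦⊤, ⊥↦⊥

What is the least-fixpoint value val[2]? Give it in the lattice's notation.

Worklist (12 pops):
  #1 pop 0: in=− → + (no change)
  #2 pop 1: in=+ → + (was ⊥); enqueue [0]
  #3 pop 2: in=⊤ → ⊤ (was ⊥); enqueue []
  #4 pop 3: in=⊤ → ⊤ (was ⊥); enqueue [2]
  #5 pop 4: in=⊤ → ⊤ (was −); enqueue [3]
  #6 pop 0: in=⊤ → ⊤ (was +); enqueue [1,4]
  #7 pop 2: in=⊤ → ⊤ (no change)
  #8 pop 3: in=⊤ → ⊤ (no change)
  #9 pop 1: in=⊤ → ⊤ (was +); enqueue [0,3]
  #10 pop 4: in=⊤ → ⊤ (no change)
  #11 pop 0: in=⊤ → ⊤ (no change)
  #12 pop 3: in=⊤ → ⊤ (no change)

Fixpoint:
  val[0] = ⊤
  val[1] = ⊤
  val[2] = ⊤
  val[3] = ⊤
  val[4] = ⊤

⊤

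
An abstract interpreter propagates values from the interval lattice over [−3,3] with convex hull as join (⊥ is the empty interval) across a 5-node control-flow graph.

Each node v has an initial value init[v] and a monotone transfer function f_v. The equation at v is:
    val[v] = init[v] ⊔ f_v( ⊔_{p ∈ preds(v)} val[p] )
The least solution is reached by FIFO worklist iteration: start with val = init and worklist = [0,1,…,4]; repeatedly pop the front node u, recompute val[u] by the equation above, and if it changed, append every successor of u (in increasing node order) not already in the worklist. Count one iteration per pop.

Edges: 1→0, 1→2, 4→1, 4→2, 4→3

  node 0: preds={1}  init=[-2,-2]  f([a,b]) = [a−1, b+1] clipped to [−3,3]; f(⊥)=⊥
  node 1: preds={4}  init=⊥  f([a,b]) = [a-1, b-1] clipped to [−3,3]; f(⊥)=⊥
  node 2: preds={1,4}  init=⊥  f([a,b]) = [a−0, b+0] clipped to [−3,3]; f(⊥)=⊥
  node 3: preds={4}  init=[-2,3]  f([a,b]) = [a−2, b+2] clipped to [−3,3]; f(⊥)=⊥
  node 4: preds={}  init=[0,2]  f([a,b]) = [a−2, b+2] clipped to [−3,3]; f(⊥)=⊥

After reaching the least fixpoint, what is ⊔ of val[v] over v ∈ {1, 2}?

Worklist (6 pops):
  #1 pop 0: in=⊥ → [-2,-2] (no change)
  #2 pop 1: in=[0,2] → [-1,1] (was ⊥); enqueue [0]
  #3 pop 2: in=[-1,2] → [-1,2] (was ⊥); enqueue []
  #4 pop 3: in=[0,2] → [-2,3] (no change)
  #5 pop 4: in=⊥ → [0,2] (no change)
  #6 pop 0: in=[-1,1] → [-2,2] (was [-2,-2]); enqueue []

Fixpoint:
  val[0] = [-2,2]
  val[1] = [-1,1]
  val[2] = [-1,2]
  val[3] = [-2,3]
  val[4] = [0,2]

[-1,2]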